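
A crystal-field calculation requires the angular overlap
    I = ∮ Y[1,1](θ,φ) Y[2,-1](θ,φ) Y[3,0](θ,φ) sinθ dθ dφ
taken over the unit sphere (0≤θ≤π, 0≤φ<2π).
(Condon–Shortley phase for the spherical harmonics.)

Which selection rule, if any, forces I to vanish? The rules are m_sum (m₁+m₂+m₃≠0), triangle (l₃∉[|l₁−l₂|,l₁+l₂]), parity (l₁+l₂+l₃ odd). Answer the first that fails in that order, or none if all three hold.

Σmᵢ = 0  ✓
l₃∈[|l₁−l₂|,l₁+l₂]=[1,3], have l₃=3  ✓
Σlᵢ = 6 ⇒ even  ✓

none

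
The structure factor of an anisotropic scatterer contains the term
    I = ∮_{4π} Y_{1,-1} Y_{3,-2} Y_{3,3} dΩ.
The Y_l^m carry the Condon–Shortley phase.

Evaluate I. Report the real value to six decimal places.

0.000000

L=7 odd ⇒ parity kills the (l;000) factor ⇒ I = 0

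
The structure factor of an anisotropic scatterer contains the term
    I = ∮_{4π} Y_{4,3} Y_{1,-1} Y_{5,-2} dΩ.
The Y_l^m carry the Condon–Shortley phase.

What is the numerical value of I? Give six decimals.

Checks pass: Σm=0; 10 even; l₃=5∈[3,5].
(2·4+1)(2·1+1)(2·5+1) = 297
Δ: 0! 8! 2! / 11! → 1/495
sum: t=0:+1/576 = 1/576
3j²(4 1 5; 0 0 0) = Δ·Π!·Σ² = 5/99  (sign -1)
sum: t=0:+1/10080 = 1/10080
3j²(4 1 5; 3 -1 -2) = Δ·Π!·Σ² = 1/165  (sign -1)
combine: 4πI² = 297·5/99·1/165 = 1/11
take √, sign +1: I = 0.08505478

0.085055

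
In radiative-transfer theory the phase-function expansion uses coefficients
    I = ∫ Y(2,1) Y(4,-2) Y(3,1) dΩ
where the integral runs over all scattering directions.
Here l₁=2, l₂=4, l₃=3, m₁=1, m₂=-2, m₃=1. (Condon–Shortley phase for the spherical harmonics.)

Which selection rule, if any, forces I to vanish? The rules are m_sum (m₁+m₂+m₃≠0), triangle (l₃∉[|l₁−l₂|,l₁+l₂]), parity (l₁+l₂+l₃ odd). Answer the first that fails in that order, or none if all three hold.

m₁+m₂+m₃ = 1 − 2 + 1 = 0  ✓
triangle: |2−4|=2 ≤ l₃=3 ≤ 2+4=6  ✓
parity: l₁+l₂+l₃ = 9 is odd  ✗

parity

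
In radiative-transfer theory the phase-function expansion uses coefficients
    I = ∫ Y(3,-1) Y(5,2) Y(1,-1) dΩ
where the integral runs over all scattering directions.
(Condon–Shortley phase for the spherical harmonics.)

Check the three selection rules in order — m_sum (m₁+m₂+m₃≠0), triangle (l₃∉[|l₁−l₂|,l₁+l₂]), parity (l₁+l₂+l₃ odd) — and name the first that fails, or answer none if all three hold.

triangle

m₁+m₂+m₃ = -1 + 2 − 1 = 0  ✓
triangle: |3−5|=2 ≤ l₃=1 ≤ 3+5=8  ✗
parity: l₁+l₂+l₃ = 9 is odd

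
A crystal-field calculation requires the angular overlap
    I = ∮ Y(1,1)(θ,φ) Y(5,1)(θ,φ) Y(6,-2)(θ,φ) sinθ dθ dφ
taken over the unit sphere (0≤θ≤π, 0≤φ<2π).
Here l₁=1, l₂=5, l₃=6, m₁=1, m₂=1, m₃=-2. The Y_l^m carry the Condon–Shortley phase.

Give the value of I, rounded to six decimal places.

0.216205

m-sum 0 ✓  L=12 even ✓  4≤6≤6 ✓
Π(2lᵢ+1) = 3×11×13 = 429
triangle coeff Δ(1,5,6) = 1/858
Σ_t [0,0]: t=0:+1/14400 = 1/14400
(3j)²=6/143 [(1 5 6; 0 0 0)], sign=+1
Σ_t [0,0]: t=0:+1/34560 = 1/34560
(3j)²=14/429 [(1 5 6; 1 1 -2)], sign=+1
⇒ 4πI² = 84/143
I = (+1)√(84/143/(4π)) = 0.21620548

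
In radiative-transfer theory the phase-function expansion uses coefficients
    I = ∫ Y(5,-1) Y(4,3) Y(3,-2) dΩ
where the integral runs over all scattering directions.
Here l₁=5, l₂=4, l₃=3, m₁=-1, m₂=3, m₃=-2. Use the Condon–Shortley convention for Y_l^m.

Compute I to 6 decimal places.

0.160929

Checks pass: Σm=0; 12 even; l₃=3∈[1,9].
(2·5+1)(2·4+1)(2·3+1) = 693
Δ: 6! 4! 2! / 13! → 1/180180
sum: t=2:+1/576 t=3:−1/144 t=4:+1/576 = -1/288
3j²(5 4 3; 0 0 0) = Δ·Π!·Σ² = 20/1001  (sign +1)
sum: t=5:−1/1440 t=6:+1/17280 = -11/17280
3j²(5 4 3; -1 3 -2) = Δ·Π!·Σ² = 11/468  (sign +1)
combine: 4πI² = 693·20/1001·11/468 = 55/169
take √, sign +1: I = 0.16092854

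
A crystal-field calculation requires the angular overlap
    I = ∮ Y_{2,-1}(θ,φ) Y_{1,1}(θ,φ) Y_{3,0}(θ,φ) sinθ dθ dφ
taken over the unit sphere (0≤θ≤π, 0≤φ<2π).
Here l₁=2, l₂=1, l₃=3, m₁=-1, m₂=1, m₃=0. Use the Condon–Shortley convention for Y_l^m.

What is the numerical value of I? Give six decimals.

Checks pass: Σm=0; 6 even; l₃=3∈[1,3].
(2·2+1)(2·1+1)(2·3+1) = 105
Δ: 0! 4! 2! / 7! → 1/105
sum: t=0:+1/4 = 1/4
3j²(2 1 3; 0 0 0) = Δ·Π!·Σ² = 3/35  (sign -1)
sum: t=0:+1/12 = 1/12
3j²(2 1 3; -1 1 0) = Δ·Π!·Σ² = 1/35  (sign -1)
combine: 4πI² = 105·3/35·1/35 = 9/35
take √, sign +1: I = 0.14304817

0.143048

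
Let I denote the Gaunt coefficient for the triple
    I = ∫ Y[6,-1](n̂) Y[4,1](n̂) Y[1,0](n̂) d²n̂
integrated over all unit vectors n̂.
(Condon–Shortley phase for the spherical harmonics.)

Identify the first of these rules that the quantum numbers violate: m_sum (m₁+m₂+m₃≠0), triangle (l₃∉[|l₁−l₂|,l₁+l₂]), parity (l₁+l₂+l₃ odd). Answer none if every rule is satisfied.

azimuthal sum: -1 + 1 + 0 = 0  ✓
2 ≤ 1 ≤ 10 (triangle on l)  ✗
L = 6 + 4 + 1 = 11 (odd)

triangle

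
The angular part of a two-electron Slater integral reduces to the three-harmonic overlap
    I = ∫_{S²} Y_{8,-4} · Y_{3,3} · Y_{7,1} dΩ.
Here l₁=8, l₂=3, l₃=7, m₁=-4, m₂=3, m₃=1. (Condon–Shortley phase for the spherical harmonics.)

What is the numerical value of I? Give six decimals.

-0.189449

Checks pass: Σm=0; 18 even; l₃=7∈[5,11].
(2·8+1)(2·3+1)(2·7+1) = 1785
Δ: 4! 12! 2! / 19! → 1/5290740
sum: t=1:−1/7257600 t=2:+1/2073600 t=3:−1/7257600 = 1/4838400
3j²(8 3 7; 0 0 0) = Δ·Π!·Σ² = 252/20995  (sign -1)
sum: t=4:+1/46448640 = 1/46448640
3j²(8 3 7; -4 3 1) = Δ·Π!·Σ² = 2475/117572  (sign +1)
combine: 4πI² = 1785·252/20995·2475/117572 = 467775/1037153
take √, sign -1: I = -0.18944893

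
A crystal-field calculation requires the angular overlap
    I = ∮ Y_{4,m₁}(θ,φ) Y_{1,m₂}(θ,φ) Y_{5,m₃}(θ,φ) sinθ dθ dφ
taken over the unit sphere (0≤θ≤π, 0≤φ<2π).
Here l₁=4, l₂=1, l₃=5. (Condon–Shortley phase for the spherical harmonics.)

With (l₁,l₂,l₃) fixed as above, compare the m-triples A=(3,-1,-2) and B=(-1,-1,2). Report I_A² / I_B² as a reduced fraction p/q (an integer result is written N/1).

Shared (l₁,l₂,l₃)=(4,1,5): N and (l;000)² cancel in I_A²/I_B².
A: Δ = 0!·8!·2!/11! = 1/495; Racah Σ t=0..0: t=0:+1/10080 = 1/10080; ⇒ 3j(4 1 5; 3 -1 -2)² = 1/165, sgn -1
B: Δ = 0!·8!·2!/11! = 1/495; Racah Σ t=0..0: t=0:+1/1440 = 1/1440; ⇒ 3j(4 1 5; -1 -1 2)² = 7/165, sgn -1
I_A²/I_B² = (1/165)/(7/165) = 1/7

1/7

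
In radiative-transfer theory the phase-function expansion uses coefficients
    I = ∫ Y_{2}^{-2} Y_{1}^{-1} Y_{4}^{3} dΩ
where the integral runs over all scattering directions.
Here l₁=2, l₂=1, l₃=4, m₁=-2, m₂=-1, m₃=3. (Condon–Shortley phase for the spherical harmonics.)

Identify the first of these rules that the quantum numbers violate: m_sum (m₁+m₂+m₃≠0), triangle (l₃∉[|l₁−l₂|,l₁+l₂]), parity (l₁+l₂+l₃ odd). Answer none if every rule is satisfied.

m₁+m₂+m₃ = -2 − 1 + 3 = 0  ✓
triangle: |2−1|=1 ≤ l₃=4 ≤ 2+1=3  ✗
parity: l₁+l₂+l₃ = 7 is odd

triangle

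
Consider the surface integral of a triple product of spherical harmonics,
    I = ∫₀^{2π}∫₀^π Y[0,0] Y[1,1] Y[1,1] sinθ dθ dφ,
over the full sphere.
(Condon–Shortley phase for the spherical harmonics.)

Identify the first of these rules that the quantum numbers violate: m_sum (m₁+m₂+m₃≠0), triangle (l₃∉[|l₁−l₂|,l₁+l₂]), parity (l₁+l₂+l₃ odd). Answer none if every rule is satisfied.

m_sum

Σmᵢ = 2  ✗
l₃∈[|l₁−l₂|,l₁+l₂]=[1,1], have l₃=1
Σlᵢ = 2 ⇒ even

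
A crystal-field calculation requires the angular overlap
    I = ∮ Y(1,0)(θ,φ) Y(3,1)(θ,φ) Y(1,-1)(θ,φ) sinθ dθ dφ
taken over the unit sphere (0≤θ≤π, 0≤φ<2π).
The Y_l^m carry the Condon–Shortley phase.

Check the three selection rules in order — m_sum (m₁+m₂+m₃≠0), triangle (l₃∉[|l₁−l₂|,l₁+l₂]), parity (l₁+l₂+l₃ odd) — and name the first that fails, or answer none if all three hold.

triangle

Σmᵢ = 0  ✓
l₃∈[|l₁−l₂|,l₁+l₂]=[2,4], have l₃=1  ✗
Σlᵢ = 5 ⇒ odd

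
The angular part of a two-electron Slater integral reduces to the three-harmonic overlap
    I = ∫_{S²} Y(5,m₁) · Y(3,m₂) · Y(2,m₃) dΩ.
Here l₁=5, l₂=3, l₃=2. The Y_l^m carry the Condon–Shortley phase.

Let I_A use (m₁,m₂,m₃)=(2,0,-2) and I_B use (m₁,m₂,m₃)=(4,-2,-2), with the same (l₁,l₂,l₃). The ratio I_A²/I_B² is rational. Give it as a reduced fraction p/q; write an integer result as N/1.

Same 5,3,2: normalisation and zero-m 3j drop out of the ratio.
A: Δ: 6! 4! 0! / 11! → 1/2310; sum: t=3:−1/864 = -1/864; 3j²(5 3 2; 2 0 -2) = Δ·Π!·Σ² = 1/66  (sign -1)
B: Δ: 6! 4! 0! / 11! → 1/2310; sum: t=1:−1/2880 = -1/2880; 3j²(5 3 2; 4 -2 -2) = Δ·Π!·Σ² = 3/55  (sign -1)
I_A²/I_B² = (1/66)/(3/55) = 5/18

5/18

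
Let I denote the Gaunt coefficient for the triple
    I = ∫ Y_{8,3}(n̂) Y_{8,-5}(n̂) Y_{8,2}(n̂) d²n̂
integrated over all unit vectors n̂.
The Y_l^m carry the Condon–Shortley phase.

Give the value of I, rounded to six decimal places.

m-sum 0 ✓  L=24 even ✓  0≤8≤16 ✓
Π(2lᵢ+1) = 17×17×17 = 4913
triangle coeff Δ(8,8,8) = 1/236637794250
Σ_t [0,8]: t=0:+1/65548320768000 t=1:−1/128024064000 t=2:+1/2985984000 t=3:−1/373248000 t=4:+1/191102976 t=5:−1/373248000 t=6:+1/2985984000 t=7:−1/128024064000 t=8:+1/65548320768000 = 11/20808990720
(3j)²=490/96577 [(8 8 8; 0 0 0)], sign=+1
Σ_t [0,3]: t=0:+1/20901888000 t=1:−1/4180377600 t=2:+1/5225472000 t=3:−1/41803776000 = -1/41803776000
(3j)²=42/37145 [(8 8 8; 3 -5 2)], sign=-1
⇒ 4πI² = 69972/2482597
I = (-1)√(69972/2482597/(4π)) = -0.04735917

-0.047359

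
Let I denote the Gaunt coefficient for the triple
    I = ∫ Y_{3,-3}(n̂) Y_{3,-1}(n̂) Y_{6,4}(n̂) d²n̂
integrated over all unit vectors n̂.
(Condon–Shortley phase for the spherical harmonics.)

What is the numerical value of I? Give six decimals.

m-sum 0 ✓  L=12 even ✓  0≤6≤6 ✓
Π(2lᵢ+1) = 7×7×13 = 637
triangle coeff Δ(3,3,6) = 1/12012
Σ_t [0,0]: t=0:+1/1296 = 1/1296
(3j)²=100/3003 [(3 3 6; 0 0 0)], sign=+1
Σ_t [0,0]: t=0:+1/34560 = 1/34560
(3j)²=5/286 [(3 3 6; -3 -1 4)], sign=+1
⇒ 4πI² = 1750/4719
I = (+1)√(1750/4719/(4π)) = 0.17178653

0.171787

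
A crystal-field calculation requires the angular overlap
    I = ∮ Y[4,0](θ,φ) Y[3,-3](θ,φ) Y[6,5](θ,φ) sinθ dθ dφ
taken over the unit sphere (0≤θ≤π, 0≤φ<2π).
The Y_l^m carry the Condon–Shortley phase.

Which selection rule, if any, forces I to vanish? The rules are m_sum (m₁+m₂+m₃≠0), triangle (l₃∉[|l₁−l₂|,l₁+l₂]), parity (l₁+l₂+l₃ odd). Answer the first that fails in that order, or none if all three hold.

azimuthal sum: 0 − 3 + 5 = 2  ✗
1 ≤ 6 ≤ 7 (triangle on l)
L = 4 + 3 + 6 = 13 (odd)

m_sum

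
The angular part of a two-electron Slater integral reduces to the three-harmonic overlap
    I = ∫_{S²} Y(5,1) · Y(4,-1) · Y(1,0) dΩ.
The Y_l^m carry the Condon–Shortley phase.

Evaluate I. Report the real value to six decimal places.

Rules hold: Σm=0, L=10 even, 1≤1≤9.
N = 11·9·3 = 297
Δ = 8!·2!·0!/11! = 1/495
Racah Σ t=4..4: t=4:+1/576 = 1/576
⇒ 3j(5 4 1; 0 0 0)² = 5/99, sgn -1
Racah Σ t=3..3: t=3:−1/720 = -1/720
⇒ 3j(5 4 1; 1 -1 0)² = 8/165, sgn +1
4πI² = N·(3j₀)²·(3jₘ)² = 8/11
I = -1·√(0.727273/4π) = -0.24057125

-0.240571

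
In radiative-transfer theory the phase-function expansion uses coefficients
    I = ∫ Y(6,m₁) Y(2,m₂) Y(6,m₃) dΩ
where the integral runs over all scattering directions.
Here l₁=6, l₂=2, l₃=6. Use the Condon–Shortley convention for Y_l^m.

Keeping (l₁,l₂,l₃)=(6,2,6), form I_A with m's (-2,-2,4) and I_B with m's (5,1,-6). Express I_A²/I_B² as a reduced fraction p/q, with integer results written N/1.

Shared (l₁,l₂,l₃)=(6,2,6): N and (l;000)² cancel in I_A²/I_B².
A: Δ = 2!·10!·2!/15! = 1/90090; Racah Σ t=0..0: t=0:+1/322560 = 1/322560; ⇒ 3j(6 2 6; -2 -2 4)² = 18/1001, sgn +1
B: Δ = 2!·10!·2!/15! = 1/90090; Racah Σ t=1..1: t=1:−1/7257600 = -1/7257600; ⇒ 3j(6 2 6; 5 1 -6)² = 11/455, sgn -1
I_A²/I_B² = (18/1001)/(11/455) = 90/121

90/121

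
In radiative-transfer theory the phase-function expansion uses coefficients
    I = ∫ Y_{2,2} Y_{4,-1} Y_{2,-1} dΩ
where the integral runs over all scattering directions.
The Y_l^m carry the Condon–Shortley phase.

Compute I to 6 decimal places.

m-sum 0 ✓  L=8 even ✓  2≤2≤6 ✓
Π(2lᵢ+1) = 5×9×5 = 225
triangle coeff Δ(2,4,2) = 1/630
Σ_t [2,2]: t=2:+1/16 = 1/16
(3j)²=2/35 [(2 4 2; 0 0 0)], sign=+1
Σ_t [0,0]: t=0:+1/144 = 1/144
(3j)²=1/126 [(2 4 2; 2 -1 -1)], sign=-1
⇒ 4πI² = 5/49
I = (-1)√(5/49/(4π)) = -0.09011188

-0.090112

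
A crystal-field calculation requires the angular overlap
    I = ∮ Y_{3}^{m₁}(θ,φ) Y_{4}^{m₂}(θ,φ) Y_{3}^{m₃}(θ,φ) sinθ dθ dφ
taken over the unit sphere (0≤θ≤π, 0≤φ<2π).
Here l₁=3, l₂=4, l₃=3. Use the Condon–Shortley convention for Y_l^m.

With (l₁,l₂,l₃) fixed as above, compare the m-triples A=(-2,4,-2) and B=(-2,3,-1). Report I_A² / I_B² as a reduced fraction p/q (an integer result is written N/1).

Shared (l₁,l₂,l₃)=(3,4,3): N and (l;000)² cancel in I_A²/I_B².
A: Δ = 4!·2!·4!/11! = 1/34650; Racah Σ t=4..4: t=4:+1/576 = 1/576; ⇒ 3j(3 4 3; -2 4 -2)² = 5/99, sgn -1
B: Δ = 4!·2!·4!/11! = 1/34650; Racah Σ t=3..4: t=3:−1/288 t=4:+1/144 = 1/288; ⇒ 3j(3 4 3; -2 3 -1)² = 1/99, sgn +1
I_A²/I_B² = (5/99)/(1/99) = 5/1

5/1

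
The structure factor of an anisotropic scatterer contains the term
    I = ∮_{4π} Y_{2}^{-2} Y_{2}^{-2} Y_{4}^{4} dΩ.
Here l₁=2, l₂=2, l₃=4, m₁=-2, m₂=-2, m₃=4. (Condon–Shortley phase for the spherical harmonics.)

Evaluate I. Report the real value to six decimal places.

m-sum 0 ✓  L=8 even ✓  0≤4≤4 ✓
Π(2lᵢ+1) = 5×5×9 = 225
triangle coeff Δ(2,2,4) = 1/630
Σ_t [0,0]: t=0:+1/16 = 1/16
(3j)²=2/35 [(2 2 4; 0 0 0)], sign=+1
Σ_t [0,0]: t=0:+1/576 = 1/576
(3j)²=1/9 [(2 2 4; -2 -2 4)], sign=+1
⇒ 4πI² = 10/7
I = (+1)√(10/7/(4π)) = 0.33716777

0.337168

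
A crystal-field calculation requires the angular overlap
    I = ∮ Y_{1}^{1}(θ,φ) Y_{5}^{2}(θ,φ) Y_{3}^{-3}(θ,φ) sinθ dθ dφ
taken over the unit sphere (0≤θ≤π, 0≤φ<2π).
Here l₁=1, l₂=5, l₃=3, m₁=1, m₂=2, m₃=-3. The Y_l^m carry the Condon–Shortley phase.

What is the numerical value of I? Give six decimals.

0.000000

|1−5|≤3≤1+5 violated ⇒ I = 0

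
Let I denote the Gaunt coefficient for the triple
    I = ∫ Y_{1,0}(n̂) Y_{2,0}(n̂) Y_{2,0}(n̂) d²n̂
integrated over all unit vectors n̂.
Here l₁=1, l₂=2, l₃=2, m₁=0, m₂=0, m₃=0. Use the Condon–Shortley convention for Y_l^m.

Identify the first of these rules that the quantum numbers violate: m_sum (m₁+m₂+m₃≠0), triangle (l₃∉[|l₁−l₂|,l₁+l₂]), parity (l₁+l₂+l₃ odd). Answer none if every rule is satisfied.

Σmᵢ = 0  ✓
l₃∈[|l₁−l₂|,l₁+l₂]=[1,3], have l₃=2  ✓
Σlᵢ = 5 ⇒ odd  ✗

parity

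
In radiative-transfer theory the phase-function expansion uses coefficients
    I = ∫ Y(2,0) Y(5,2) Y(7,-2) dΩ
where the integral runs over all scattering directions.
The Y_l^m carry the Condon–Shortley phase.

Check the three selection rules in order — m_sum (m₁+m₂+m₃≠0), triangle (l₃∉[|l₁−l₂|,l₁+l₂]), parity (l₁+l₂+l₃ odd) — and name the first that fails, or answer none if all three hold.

none

Σmᵢ = 0  ✓
l₃∈[|l₁−l₂|,l₁+l₂]=[3,7], have l₃=7  ✓
Σlᵢ = 14 ⇒ even  ✓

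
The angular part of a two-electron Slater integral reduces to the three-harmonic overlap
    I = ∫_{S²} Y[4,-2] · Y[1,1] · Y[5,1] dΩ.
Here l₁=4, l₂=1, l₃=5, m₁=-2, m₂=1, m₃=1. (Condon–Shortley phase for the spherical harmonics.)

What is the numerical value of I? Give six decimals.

-0.120286

Checks pass: Σm=0; 10 even; l₃=5∈[3,5].
(2·4+1)(2·1+1)(2·5+1) = 297
Δ: 0! 8! 2! / 11! → 1/495
sum: t=0:+1/576 = 1/576
3j²(4 1 5; 0 0 0) = Δ·Π!·Σ² = 5/99  (sign -1)
sum: t=0:+1/2880 = 1/2880
3j²(4 1 5; -2 1 1) = Δ·Π!·Σ² = 2/165  (sign +1)
combine: 4πI² = 297·5/99·2/165 = 2/11
take √, sign -1: I = -0.12028562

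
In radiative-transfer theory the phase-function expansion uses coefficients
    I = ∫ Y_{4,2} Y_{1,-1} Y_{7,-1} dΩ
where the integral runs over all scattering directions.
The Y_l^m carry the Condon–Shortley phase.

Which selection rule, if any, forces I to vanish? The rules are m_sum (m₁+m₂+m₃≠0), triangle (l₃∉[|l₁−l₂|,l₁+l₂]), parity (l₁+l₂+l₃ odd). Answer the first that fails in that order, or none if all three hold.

m₁+m₂+m₃ = 2 − 1 − 1 = 0  ✓
triangle: |4−1|=3 ≤ l₃=7 ≤ 4+1=5  ✗
parity: l₁+l₂+l₃ = 12 is even

triangle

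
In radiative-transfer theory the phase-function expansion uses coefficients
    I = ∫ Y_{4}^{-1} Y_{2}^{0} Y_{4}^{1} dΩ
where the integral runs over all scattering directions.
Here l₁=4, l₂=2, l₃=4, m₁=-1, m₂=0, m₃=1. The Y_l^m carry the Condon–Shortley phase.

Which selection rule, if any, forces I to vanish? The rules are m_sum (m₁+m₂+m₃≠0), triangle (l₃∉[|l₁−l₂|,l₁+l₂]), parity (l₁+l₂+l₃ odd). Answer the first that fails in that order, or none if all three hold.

m₁+m₂+m₃ = -1 + 0 + 1 = 0  ✓
triangle: |4−2|=2 ≤ l₃=4 ≤ 4+2=6  ✓
parity: l₁+l₂+l₃ = 10 is even  ✓

none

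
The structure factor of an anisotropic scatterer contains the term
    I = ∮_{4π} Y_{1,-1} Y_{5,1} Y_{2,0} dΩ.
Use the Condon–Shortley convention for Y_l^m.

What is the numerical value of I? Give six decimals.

l₃=2 ∉ [4,6] — triangle fails ⇒ I = 0

0.000000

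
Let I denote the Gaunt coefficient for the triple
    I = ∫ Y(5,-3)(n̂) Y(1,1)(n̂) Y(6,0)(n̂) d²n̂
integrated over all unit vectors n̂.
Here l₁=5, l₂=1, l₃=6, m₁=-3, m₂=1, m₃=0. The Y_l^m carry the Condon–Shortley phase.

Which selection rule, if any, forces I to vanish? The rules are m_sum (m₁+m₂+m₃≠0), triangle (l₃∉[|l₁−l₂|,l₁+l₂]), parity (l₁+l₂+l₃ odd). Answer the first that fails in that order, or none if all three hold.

m_sum

m₁+m₂+m₃ = -3 + 1 + 0 = -2  ✗
triangle: |5−1|=4 ≤ l₃=6 ≤ 5+1=6
parity: l₁+l₂+l₃ = 12 is even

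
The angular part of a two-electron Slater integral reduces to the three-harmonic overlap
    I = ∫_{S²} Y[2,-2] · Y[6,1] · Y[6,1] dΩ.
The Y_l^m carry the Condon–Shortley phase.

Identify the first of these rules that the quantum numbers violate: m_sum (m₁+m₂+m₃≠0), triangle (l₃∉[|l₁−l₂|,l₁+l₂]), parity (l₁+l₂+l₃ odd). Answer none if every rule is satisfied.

Σmᵢ = 0  ✓
l₃∈[|l₁−l₂|,l₁+l₂]=[4,8], have l₃=6  ✓
Σlᵢ = 14 ⇒ even  ✓

none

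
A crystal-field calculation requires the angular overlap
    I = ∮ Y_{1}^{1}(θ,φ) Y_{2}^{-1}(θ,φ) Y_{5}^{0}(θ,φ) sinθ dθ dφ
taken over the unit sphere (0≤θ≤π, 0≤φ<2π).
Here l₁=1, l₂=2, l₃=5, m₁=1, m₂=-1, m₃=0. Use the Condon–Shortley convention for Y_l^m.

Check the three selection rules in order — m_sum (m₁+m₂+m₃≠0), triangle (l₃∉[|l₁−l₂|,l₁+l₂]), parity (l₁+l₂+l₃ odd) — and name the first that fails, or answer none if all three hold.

triangle

azimuthal sum: 1 − 1 + 0 = 0  ✓
1 ≤ 5 ≤ 3 (triangle on l)  ✗
L = 1 + 2 + 5 = 8 (even)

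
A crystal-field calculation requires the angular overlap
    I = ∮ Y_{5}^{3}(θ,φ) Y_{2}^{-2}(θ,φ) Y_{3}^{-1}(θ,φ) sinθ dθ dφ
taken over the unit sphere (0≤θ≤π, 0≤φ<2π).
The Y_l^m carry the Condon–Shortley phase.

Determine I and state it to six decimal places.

Rules hold: Σm=0, L=10 even, 3≤3≤7.
N = 11·5·7 = 385
Δ = 4!·6!·0!/11! = 1/2310
Racah Σ t=2..2: t=2:+1/144 = 1/144
⇒ 3j(5 2 3; 0 0 0)² = 10/231, sgn -1
Racah Σ t=0..0: t=0:+1/1152 = 1/1152
⇒ 3j(5 2 3; 3 -2 -1)² = 1/33, sgn +1
4πI² = N·(3j₀)²·(3jₘ)² = 50/99
I = -1·√(0.505051/4π) = -0.20047604

-0.200476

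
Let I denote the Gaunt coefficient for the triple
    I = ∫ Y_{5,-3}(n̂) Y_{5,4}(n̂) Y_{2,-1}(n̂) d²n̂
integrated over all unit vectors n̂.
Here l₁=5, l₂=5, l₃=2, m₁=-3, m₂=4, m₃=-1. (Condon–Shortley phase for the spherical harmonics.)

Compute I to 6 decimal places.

Checks pass: Σm=0; 12 even; l₃=2∈[0,10].
(2·5+1)(2·5+1)(2·2+1) = 605
Δ: 8! 2! 2! / 13! → 1/38610
sum: t=3:−1/2880 t=4:+1/576 t=5:−1/2880 = 1/960
3j²(5 5 2; 0 0 0) = Δ·Π!·Σ² = 10/429  (sign +1)
sum: t=7:−1/10080 t=8:+1/80640 = -1/11520
3j²(5 5 2; -3 4 -1) = Δ·Π!·Σ² = 49/1430  (sign +1)
combine: 4πI² = 605·10/429·49/1430 = 245/507
take √, sign +1: I = 0.19609844

0.196098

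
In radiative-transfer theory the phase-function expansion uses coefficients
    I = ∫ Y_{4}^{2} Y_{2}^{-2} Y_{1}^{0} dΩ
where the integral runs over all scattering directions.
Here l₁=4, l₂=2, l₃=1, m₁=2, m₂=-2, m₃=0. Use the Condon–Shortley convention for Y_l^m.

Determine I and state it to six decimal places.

l₃=1 ∉ [2,6] — triangle fails ⇒ I = 0

0.000000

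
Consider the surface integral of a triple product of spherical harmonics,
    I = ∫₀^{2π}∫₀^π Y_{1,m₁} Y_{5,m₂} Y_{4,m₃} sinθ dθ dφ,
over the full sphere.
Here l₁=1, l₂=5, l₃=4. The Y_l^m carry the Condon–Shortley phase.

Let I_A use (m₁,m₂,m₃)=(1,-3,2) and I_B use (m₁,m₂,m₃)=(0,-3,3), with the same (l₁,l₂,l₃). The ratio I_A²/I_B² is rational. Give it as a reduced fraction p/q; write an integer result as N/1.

Shared (l₁,l₂,l₃)=(1,5,4): N and (l;000)² cancel in I_A²/I_B².
A: Δ = 2!·0!·8!/11! = 1/495; Racah Σ t=0..0: t=0:+1/2880 = 1/2880; ⇒ 3j(1 5 4; 1 -3 2)² = 28/495, sgn +1
B: Δ = 2!·0!·8!/11! = 1/495; Racah Σ t=1..1: t=1:−1/5040 = -1/5040; ⇒ 3j(1 5 4; 0 -3 3)² = 16/495, sgn +1
I_A²/I_B² = (28/495)/(16/495) = 7/4

7/4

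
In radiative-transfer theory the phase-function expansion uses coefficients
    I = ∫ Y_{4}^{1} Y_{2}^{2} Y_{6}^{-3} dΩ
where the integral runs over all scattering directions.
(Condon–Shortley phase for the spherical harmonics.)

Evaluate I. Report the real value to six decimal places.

-0.178526

Rules hold: Σm=0, L=12 even, 2≤6≤6.
N = 9·5·13 = 585
Δ = 0!·8!·4!/13! = 1/6435
Racah Σ t=0..0: t=0:+1/2304 = 1/2304
⇒ 3j(4 2 6; 0 0 0)² = 5/143, sgn +1
Racah Σ t=0..0: t=0:+1/17280 = 1/17280
⇒ 3j(4 2 6; 1 2 -3)² = 14/715, sgn -1
4πI² = N·(3j₀)²·(3jₘ)² = 630/1573
I = -1·√(0.400509/4π) = -0.17852580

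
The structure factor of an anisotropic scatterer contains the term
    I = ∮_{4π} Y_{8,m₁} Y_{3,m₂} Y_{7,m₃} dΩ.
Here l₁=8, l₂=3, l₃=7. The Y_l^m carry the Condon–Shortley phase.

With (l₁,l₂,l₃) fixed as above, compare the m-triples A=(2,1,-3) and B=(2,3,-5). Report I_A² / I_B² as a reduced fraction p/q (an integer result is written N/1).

Shared (l₁,l₂,l₃)=(8,3,7): N and (l;000)² cancel in I_A²/I_B².
A: Δ = 4!·12!·2!/19! = 1/5290740; Racah Σ t=2..4: t=2:+1/7741440 t=3:−1/13063680 t=4:+1/348364800 = 29/522547200; ⇒ 3j(8 3 7; 2 1 -3)² = 1682/264537, sgn +1
B: Δ = 4!·12!·2!/19! = 1/5290740; Racah Σ t=4..4: t=4:+1/348364800 = 1/348364800; ⇒ 3j(8 3 7; 2 3 -5)² = 165/58786, sgn +1
I_A²/I_B² = (1682/264537)/(165/58786) = 3364/1485

3364/1485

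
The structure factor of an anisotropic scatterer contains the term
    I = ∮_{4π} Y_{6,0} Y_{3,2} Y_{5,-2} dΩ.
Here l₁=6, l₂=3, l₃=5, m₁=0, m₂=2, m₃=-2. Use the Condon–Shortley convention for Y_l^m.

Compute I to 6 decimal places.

-0.165130

Checks pass: Σm=0; 14 even; l₃=5∈[3,9].
(2·6+1)(2·3+1)(2·5+1) = 1001
Δ: 4! 8! 2! / 15! → 1/675675
sum: t=1:−1/8640 t=2:+1/2304 t=3:−1/8640 = 7/34560
3j²(6 3 5; 0 0 0) = Δ·Π!·Σ² = 7/429  (sign -1)
sum: t=3:−1/8640 t=4:+1/34560 = -1/11520
3j²(6 3 5; 0 2 -2) = Δ·Π!·Σ² = 3/143  (sign +1)
combine: 4πI² = 1001·7/429·3/143 = 49/143
take √, sign -1: I = -0.16512966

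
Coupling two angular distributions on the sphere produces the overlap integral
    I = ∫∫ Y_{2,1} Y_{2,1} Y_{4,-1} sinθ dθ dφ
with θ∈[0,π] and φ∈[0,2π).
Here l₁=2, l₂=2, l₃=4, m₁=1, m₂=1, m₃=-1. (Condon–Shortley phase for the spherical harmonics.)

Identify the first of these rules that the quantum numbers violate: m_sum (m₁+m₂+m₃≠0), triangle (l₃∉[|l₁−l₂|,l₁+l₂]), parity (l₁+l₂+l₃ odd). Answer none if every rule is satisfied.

m₁+m₂+m₃ = 1 + 1 − 1 = 1  ✗
triangle: |2−2|=0 ≤ l₃=4 ≤ 2+2=4
parity: l₁+l₂+l₃ = 8 is even

m_sum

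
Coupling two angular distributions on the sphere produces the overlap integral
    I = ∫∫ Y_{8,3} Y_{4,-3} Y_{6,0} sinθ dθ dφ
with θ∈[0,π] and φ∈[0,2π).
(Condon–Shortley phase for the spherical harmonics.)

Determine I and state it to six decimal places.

Rules hold: Σm=0, L=18 even, 4≤6≤12.
N = 17·9·13 = 1989
Δ = 6!·10!·2!/19! = 1/23279256
Racah Σ t=2..4: t=2:+1/1658880 t=3:−1/518400 t=4:+1/1658880 = -1/1382400
⇒ 3j(8 4 6; 0 0 0)² = 504/46189, sgn -1
Racah Σ t=0..1: t=0:+1/10368000 t=1:−1/4147200 = -1/6912000
⇒ 3j(8 4 6; 3 -3 0)² = 189/16796, sgn -1
4πI² = N·(3j₀)²·(3jₘ)² = 214326/877591
I = +1·√(0.244221/4π) = 0.13940759

0.139408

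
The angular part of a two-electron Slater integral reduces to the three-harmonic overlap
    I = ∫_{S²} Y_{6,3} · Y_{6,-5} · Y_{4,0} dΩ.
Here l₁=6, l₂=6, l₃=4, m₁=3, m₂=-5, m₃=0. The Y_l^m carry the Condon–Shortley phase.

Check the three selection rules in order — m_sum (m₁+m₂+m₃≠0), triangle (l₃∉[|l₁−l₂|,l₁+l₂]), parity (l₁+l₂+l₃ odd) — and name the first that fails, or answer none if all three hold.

Σmᵢ = -2  ✗
l₃∈[|l₁−l₂|,l₁+l₂]=[0,12], have l₃=4
Σlᵢ = 16 ⇒ even

m_sum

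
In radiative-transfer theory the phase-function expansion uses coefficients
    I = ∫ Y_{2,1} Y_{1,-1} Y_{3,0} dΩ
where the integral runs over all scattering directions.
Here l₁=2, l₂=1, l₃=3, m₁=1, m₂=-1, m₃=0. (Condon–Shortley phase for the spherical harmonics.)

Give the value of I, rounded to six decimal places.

m-sum 0 ✓  L=6 even ✓  1≤3≤3 ✓
Π(2lᵢ+1) = 5×3×7 = 105
triangle coeff Δ(2,1,3) = 1/105
Σ_t [0,0]: t=0:+1/4 = 1/4
(3j)²=3/35 [(2 1 3; 0 0 0)], sign=-1
Σ_t [0,0]: t=0:+1/12 = 1/12
(3j)²=1/35 [(2 1 3; 1 -1 0)], sign=-1
⇒ 4πI² = 9/35
I = (+1)√(9/35/(4π)) = 0.14304817

0.143048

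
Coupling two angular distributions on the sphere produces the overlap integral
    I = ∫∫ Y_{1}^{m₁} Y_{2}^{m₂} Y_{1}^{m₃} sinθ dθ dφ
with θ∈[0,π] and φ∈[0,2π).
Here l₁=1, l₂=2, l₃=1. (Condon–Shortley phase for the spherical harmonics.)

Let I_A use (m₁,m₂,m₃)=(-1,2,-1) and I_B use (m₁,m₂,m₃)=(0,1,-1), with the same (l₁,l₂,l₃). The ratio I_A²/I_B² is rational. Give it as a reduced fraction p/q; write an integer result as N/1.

l's match ⇒ only the (l;m) 3-j factors differ between A and B.
A: triangle coeff Δ(1,2,1) = 1/30; Σ_t [2,2]: t=2:+1/4 = 1/4; (3j)²=1/5 [(1 2 1; -1 2 -1)], sign=+1
B: triangle coeff Δ(1,2,1) = 1/30; Σ_t [1,1]: t=1:−1/2 = -1/2; (3j)²=1/10 [(1 2 1; 0 1 -1)], sign=-1
I_A²/I_B² = (1/5)/(1/10) = 2/1

2/1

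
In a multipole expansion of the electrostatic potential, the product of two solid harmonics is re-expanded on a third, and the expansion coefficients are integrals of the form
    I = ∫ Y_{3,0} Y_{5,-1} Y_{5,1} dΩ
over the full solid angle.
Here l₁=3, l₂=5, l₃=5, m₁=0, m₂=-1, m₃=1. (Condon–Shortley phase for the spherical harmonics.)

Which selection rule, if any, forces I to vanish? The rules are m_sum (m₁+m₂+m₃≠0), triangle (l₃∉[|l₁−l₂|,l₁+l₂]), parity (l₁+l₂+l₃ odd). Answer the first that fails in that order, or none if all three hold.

parity

azimuthal sum: 0 − 1 + 1 = 0  ✓
2 ≤ 5 ≤ 8 (triangle on l)  ✓
L = 3 + 5 + 5 = 13 (odd)  ✗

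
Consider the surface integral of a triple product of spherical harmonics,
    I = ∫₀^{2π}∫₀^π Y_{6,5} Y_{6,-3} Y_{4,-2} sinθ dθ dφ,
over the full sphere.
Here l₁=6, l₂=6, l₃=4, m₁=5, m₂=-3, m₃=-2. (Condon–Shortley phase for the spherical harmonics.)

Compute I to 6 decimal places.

-0.147064

Checks pass: Σm=0; 16 even; l₃=4∈[0,12].
(2·6+1)(2·6+1)(2·4+1) = 1521
Δ: 8! 4! 4! / 17! → 1/15315300
sum: t=2:+1/829440 t=3:−1/25920 t=4:+1/9216 t=5:−1/25920 t=6:+1/829440 = 7/207360
3j²(6 6 4; 0 0 0) = Δ·Π!·Σ² = 28/2431  (sign +1)
sum: t=0:+1/1451520 t=1:−1/483840 = -1/725760
3j²(6 6 4; 5 -3 -2) = Δ·Π!·Σ² = 24/1547  (sign -1)
combine: 4πI² = 1521·28/2431·24/1547 = 864/3179
take √, sign -1: I = -0.14706410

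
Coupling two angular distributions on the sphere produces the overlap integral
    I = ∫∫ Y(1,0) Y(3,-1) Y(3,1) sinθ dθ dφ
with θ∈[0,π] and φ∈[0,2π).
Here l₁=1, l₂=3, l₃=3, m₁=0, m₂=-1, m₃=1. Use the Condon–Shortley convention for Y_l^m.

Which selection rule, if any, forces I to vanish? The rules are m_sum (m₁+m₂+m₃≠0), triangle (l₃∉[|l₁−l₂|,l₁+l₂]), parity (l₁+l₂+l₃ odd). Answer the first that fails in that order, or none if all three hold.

parity

Σmᵢ = 0  ✓
l₃∈[|l₁−l₂|,l₁+l₂]=[2,4], have l₃=3  ✓
Σlᵢ = 7 ⇒ odd  ✗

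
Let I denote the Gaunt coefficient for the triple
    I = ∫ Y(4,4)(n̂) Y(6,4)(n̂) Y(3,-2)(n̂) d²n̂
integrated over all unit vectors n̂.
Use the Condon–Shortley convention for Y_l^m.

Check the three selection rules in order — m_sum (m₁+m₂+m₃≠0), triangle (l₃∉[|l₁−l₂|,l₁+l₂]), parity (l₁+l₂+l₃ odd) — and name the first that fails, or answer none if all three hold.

m_sum

Σmᵢ = 6  ✗
l₃∈[|l₁−l₂|,l₁+l₂]=[2,10], have l₃=3
Σlᵢ = 13 ⇒ odd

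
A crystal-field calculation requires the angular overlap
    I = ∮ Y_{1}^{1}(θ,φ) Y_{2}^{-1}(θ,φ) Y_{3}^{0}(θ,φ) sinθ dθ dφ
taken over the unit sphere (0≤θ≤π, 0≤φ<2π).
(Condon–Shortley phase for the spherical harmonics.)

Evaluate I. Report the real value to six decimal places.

Checks pass: Σm=0; 6 even; l₃=3∈[1,3].
(2·1+1)(2·2+1)(2·3+1) = 105
Δ: 0! 2! 4! / 7! → 1/105
sum: t=0:+1/4 = 1/4
3j²(1 2 3; 0 0 0) = Δ·Π!·Σ² = 3/35  (sign -1)
sum: t=0:+1/12 = 1/12
3j²(1 2 3; 1 -1 0) = Δ·Π!·Σ² = 1/35  (sign -1)
combine: 4πI² = 105·3/35·1/35 = 9/35
take √, sign +1: I = 0.14304817

0.143048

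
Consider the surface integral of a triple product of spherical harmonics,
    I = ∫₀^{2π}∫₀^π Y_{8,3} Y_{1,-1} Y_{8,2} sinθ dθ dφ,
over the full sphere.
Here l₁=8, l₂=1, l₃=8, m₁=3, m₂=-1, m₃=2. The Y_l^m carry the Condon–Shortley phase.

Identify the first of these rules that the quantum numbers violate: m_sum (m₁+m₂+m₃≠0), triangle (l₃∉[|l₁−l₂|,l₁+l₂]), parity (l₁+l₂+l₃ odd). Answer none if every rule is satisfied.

m_sum

m₁+m₂+m₃ = 3 − 1 + 2 = 4  ✗
triangle: |8−1|=7 ≤ l₃=8 ≤ 8+1=9
parity: l₁+l₂+l₃ = 17 is odd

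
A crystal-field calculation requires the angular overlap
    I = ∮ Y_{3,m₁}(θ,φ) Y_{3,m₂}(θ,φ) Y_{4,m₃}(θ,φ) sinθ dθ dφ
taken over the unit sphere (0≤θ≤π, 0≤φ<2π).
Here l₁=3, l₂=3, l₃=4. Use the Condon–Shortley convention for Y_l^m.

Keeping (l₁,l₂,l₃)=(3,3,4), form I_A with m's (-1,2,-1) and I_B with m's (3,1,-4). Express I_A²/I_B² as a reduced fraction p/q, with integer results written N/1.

16/21

Shared (l₁,l₂,l₃)=(3,3,4): N and (l;000)² cancel in I_A²/I_B².
A: Δ = 2!·4!·4!/11! = 1/34650; Racah Σ t=1..2: t=1:−1/144 t=2:+1/48 = 1/72; ⇒ 3j(3 3 4; -1 2 -1)² = 16/693, sgn -1
B: Δ = 2!·4!·4!/11! = 1/34650; Racah Σ t=0..0: t=0:+1/1152 = 1/1152; ⇒ 3j(3 3 4; 3 1 -4)² = 1/33, sgn +1
I_A²/I_B² = (16/693)/(1/33) = 16/21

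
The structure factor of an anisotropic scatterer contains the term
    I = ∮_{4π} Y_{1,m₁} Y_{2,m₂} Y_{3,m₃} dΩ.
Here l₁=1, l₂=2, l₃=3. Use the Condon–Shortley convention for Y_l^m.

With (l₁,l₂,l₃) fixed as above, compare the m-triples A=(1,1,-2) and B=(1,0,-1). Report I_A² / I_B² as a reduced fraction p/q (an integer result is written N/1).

5/3

l's match ⇒ only the (l;m) 3-j factors differ between A and B.
A: triangle coeff Δ(1,2,3) = 1/105; Σ_t [0,0]: t=0:+1/12 = 1/12; (3j)²=2/21 [(1 2 3; 1 1 -2)], sign=-1
B: triangle coeff Δ(1,2,3) = 1/105; Σ_t [0,0]: t=0:+1/8 = 1/8; (3j)²=2/35 [(1 2 3; 1 0 -1)], sign=+1
I_A²/I_B² = (2/21)/(2/35) = 5/3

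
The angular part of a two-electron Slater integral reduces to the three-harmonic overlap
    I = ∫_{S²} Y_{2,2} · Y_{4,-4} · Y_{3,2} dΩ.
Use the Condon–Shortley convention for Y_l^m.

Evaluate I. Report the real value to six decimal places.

Σlᵢ=9 odd — θ-integrand is odd under cosθ→−cosθ; I=0

0.000000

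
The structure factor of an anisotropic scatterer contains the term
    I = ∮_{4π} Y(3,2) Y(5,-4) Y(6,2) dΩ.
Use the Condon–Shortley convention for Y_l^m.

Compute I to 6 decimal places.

m-sum 0 ✓  L=14 even ✓  2≤6≤8 ✓
Π(2lᵢ+1) = 7×11×13 = 1001
triangle coeff Δ(3,5,6) = 1/675675
Σ_t [0,2]: t=0:+1/8640 t=1:−1/2304 t=2:+1/8640 = -7/34560
(3j)²=7/429 [(3 5 6; 0 0 0)], sign=-1
Σ_t [0,1]: t=0:+1/60480 t=1:−1/967680 = 1/64512
(3j)²=15/1001 [(3 5 6; 2 -4 2)], sign=+1
⇒ 4πI² = 35/143
I = (-1)√(35/143/(4π)) = -0.13956004

-0.139560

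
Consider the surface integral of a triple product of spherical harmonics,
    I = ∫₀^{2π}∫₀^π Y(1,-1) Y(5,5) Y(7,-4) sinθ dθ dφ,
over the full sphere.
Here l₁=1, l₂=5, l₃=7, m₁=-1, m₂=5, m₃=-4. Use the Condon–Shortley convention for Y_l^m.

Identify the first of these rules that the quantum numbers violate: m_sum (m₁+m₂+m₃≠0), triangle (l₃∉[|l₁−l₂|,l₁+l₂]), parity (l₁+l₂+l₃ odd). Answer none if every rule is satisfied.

azimuthal sum: -1 + 5 − 4 = 0  ✓
4 ≤ 7 ≤ 6 (triangle on l)  ✗
L = 1 + 5 + 7 = 13 (odd)

triangle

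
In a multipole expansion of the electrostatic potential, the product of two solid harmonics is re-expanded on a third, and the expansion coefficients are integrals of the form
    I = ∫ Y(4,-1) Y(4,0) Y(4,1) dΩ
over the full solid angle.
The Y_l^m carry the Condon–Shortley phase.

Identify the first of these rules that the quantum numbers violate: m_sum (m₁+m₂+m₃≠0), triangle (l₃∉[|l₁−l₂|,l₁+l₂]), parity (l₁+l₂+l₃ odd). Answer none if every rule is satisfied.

azimuthal sum: -1 + 0 + 1 = 0  ✓
0 ≤ 4 ≤ 8 (triangle on l)  ✓
L = 4 + 4 + 4 = 12 (even)  ✓

none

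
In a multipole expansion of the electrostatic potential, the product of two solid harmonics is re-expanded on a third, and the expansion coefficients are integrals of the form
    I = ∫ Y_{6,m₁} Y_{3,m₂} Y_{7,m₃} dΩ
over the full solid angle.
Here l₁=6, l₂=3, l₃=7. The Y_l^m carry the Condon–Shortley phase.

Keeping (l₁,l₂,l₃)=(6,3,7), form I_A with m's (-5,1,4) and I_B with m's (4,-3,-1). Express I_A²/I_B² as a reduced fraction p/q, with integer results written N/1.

Same 6,3,7: normalisation and zero-m 3j drop out of the ratio.
A: Δ: 2! 10! 4! / 17! → 1/2042040; sum: t=1:−1/21772800 t=2:+1/2903040 = 13/43545600; 3j²(6 3 7; -5 1 4) = Δ·Π!·Σ² = 143/7140  (sign -1)
B: Δ: 2! 10! 4! / 17! → 1/2042040; sum: t=0:+1/3870720 = 1/3870720; 3j²(6 3 7; 4 -3 -1) = Δ·Π!·Σ² = 675/136136  (sign +1)
I_A²/I_B² = (143/7140)/(675/136136) = 40898/10125

40898/10125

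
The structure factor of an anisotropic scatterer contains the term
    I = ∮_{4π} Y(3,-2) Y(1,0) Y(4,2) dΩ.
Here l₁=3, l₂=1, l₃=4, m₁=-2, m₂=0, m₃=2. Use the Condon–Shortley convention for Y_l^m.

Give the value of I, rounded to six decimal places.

0.213244

m-sum 0 ✓  L=8 even ✓  2≤4≤4 ✓
Π(2lᵢ+1) = 7×3×9 = 189
triangle coeff Δ(3,1,4) = 1/252
Σ_t [0,0]: t=0:+1/36 = 1/36
(3j)²=4/63 [(3 1 4; 0 0 0)], sign=+1
Σ_t [0,0]: t=0:+1/120 = 1/120
(3j)²=1/21 [(3 1 4; -2 0 2)], sign=+1
⇒ 4πI² = 4/7
I = (+1)√(4/7/(4π)) = 0.21324362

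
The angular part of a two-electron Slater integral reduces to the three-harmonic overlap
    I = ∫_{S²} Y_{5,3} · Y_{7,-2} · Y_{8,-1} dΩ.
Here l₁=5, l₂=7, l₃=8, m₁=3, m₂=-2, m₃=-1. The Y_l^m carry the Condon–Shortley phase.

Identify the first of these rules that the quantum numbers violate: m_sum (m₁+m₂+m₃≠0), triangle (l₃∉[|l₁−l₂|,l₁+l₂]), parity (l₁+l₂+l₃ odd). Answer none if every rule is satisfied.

Σmᵢ = 0  ✓
l₃∈[|l₁−l₂|,l₁+l₂]=[2,12], have l₃=8  ✓
Σlᵢ = 20 ⇒ even  ✓

none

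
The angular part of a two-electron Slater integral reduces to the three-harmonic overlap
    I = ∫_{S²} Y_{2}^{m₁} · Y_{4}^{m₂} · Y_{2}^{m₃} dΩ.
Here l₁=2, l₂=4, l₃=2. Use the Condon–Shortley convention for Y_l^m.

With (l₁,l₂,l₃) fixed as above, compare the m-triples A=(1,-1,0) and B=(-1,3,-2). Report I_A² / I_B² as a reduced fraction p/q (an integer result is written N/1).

6/7

Shared (l₁,l₂,l₃)=(2,4,2): N and (l;000)² cancel in I_A²/I_B².
A: Δ = 4!·0!·4!/9! = 1/630; Racah Σ t=1..1: t=1:−1/24 = -1/24; ⇒ 3j(2 4 2; 1 -1 0)² = 1/21, sgn -1
B: Δ = 4!·0!·4!/9! = 1/630; Racah Σ t=3..3: t=3:−1/144 = -1/144; ⇒ 3j(2 4 2; -1 3 -2)² = 1/18, sgn -1
I_A²/I_B² = (1/21)/(1/18) = 6/7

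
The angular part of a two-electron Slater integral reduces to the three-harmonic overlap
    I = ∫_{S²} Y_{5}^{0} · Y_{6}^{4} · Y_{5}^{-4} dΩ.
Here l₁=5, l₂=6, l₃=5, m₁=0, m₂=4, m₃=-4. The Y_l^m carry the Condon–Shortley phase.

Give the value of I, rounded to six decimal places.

-0.082328

Rules hold: Σm=0, L=16 even, 1≤5≤11.
N = 11·13·11 = 1573
Δ = 6!·4!·6!/17! = 1/28588560
Racah Σ t=1..5: t=1:−1/345600 t=2:+1/13824 t=3:−1/5184 t=4:+1/13824 t=5:−1/345600 = -7/129600
⇒ 3j(5 6 5; 0 0 0)² = 80/7293, sgn +1
Racah Σ t=4..5: t=4:+1/207360 t=5:−1/345600 = 1/518400
⇒ 3j(5 6 5; 0 4 -4)² = 12/2431, sgn -1
4πI² = N·(3j₀)²·(3jₘ)² = 320/3757
I = -1·√(0.0851743/4π) = -0.08232836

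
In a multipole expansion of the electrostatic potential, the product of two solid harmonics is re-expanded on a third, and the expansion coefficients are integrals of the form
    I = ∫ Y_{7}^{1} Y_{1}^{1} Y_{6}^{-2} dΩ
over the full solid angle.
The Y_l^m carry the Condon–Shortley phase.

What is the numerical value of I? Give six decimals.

m-sum 0 ✓  L=14 even ✓  6≤6≤8 ✓
Π(2lᵢ+1) = 15×3×13 = 585
triangle coeff Δ(7,1,6) = 1/1365
Σ_t [1,1]: t=1:−1/518400 = -1/518400
(3j)²=7/195 [(7 1 6; 0 0 0)], sign=-1
Σ_t [2,2]: t=2:+1/1935360 = 1/1935360
(3j)²=1/91 [(7 1 6; 1 1 -2)], sign=+1
⇒ 4πI² = 3/13
I = (-1)√(3/13/(4π)) = -0.13551395

-0.135514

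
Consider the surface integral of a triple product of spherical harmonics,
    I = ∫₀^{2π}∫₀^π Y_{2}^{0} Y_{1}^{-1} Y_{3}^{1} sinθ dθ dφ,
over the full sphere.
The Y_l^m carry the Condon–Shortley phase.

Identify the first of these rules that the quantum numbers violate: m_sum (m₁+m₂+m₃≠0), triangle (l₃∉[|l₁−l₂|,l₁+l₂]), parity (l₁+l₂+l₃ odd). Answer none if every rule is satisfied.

none

Σmᵢ = 0  ✓
l₃∈[|l₁−l₂|,l₁+l₂]=[1,3], have l₃=3  ✓
Σlᵢ = 6 ⇒ even  ✓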